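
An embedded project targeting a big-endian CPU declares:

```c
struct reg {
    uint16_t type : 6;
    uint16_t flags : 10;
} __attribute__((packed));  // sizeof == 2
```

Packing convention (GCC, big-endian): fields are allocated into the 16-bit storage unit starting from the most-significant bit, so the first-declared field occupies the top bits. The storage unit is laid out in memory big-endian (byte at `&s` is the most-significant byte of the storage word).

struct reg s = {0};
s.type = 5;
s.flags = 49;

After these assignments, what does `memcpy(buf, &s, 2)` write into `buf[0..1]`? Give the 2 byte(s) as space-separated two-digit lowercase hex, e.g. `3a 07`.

type (6b) val=5 bits=0x5 at bit 10: 0x1400
flags (10b) val=49 bits=0x31 at bit 0: 0x1431
word = 0x1431 → big-endian bytes:
  [0]=0x14  [1]=0x31

14 31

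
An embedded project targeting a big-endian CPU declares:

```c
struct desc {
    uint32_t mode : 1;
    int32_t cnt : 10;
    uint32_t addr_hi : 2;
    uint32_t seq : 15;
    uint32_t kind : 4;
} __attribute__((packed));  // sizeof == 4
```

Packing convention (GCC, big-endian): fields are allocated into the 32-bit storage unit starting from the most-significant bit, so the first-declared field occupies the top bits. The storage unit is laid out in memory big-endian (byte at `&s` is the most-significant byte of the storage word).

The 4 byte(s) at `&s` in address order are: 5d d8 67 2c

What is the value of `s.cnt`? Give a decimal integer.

[0]=0x5d [1]=0xd8 [2]=0x67 [3]=0x2c (big-endian) → word 0x5dd8672c
mode:1 @ bit 31 → (0x5dd8672c>>31)&0x1 = 0x0
cnt:10 @ bit 21 → (0x5dd8672c>>21)&0x3ff = 0x2ee  ←
addr_hi:2 @ bit 19 → (0x5dd8672c>>19)&0x3 = 0x3
seq:15 @ bit 4 → (0x5dd8672c>>4)&0x7fff = 0x672
kind:4 @ bit 0 → (0x5dd8672c>>0)&0xf = 0xc
cnt signed 10b, MSB=1: 750 - 1024 = -274

-274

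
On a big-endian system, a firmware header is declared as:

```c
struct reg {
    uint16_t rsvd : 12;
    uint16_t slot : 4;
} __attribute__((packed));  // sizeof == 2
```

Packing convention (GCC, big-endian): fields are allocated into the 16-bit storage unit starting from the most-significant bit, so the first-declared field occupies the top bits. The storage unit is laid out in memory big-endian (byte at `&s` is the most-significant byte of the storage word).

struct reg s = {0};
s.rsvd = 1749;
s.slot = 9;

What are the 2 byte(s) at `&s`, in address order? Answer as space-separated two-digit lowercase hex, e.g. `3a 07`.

rsvd:12 = 1749 → 0x6d5 << 4 → word 0x6d50
slot:4 = 9 → 0x9 << 0 → word 0x6d59
word = 0x6d59 → big-endian bytes:
  [0]=0x6d  [1]=0x59

6d 59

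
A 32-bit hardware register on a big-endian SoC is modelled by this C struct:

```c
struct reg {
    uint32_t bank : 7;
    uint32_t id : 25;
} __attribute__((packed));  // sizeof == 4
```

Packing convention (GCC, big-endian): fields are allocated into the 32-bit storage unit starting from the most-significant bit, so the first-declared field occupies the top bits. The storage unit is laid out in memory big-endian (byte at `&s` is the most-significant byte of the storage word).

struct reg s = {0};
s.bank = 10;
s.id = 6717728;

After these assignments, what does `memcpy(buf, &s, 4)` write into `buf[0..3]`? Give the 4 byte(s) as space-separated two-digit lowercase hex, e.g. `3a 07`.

bank:7 = 10 → 0xa << 25 → word 0x14000000
id:25 = 6717728 → 0x668120 << 0 → word 0x14668120
word = 0x14668120 → big-endian bytes:
  [0]=0x14  [1]=0x66  [2]=0x81  [3]=0x20

14 66 81 20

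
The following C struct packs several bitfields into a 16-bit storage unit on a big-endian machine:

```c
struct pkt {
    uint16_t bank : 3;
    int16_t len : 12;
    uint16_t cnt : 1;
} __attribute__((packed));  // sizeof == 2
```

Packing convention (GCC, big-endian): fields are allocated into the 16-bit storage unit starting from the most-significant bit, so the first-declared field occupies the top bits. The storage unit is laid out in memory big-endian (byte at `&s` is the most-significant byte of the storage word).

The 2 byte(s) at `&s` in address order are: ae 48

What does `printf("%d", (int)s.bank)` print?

[0]=0xae [1]=0x48 (big-endian) → word 0xae48
bank [13+:3] = (word>>13) & 0x7 = 5  ←
len [1+:12] = (word>>1) & 0xfff = 1828
cnt [0+:1] = (word>>0) & 0x1 = 0

5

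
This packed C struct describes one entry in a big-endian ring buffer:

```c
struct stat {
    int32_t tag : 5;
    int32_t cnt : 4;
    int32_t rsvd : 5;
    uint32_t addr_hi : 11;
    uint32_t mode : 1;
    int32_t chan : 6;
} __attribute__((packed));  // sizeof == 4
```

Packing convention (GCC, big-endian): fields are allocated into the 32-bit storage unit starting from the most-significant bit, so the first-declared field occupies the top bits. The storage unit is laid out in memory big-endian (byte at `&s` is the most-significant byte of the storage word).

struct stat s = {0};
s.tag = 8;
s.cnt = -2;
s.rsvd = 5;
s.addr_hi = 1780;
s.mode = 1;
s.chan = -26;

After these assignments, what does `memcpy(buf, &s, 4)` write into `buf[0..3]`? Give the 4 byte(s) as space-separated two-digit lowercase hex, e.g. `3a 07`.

tag (5b) val=8 bits=0x8 at bit 27: 0x40000000
cnt (4b) val=-2 bits=0xe at bit 23: 0x47000000
rsvd (5b) val=5 bits=0x5 at bit 18: 0x47140000
addr_hi (11b) val=1780 bits=0x6f4 at bit 7: 0x47177a00
mode (1b) val=1 bits=0x1 at bit 6: 0x47177a40
chan (6b) val=-26 bits=0x26 at bit 0: 0x47177a66
word = 0x47177a66 → big-endian bytes:
  [0]=0x47  [1]=0x17  [2]=0x7a  [3]=0x66

47 17 7a 66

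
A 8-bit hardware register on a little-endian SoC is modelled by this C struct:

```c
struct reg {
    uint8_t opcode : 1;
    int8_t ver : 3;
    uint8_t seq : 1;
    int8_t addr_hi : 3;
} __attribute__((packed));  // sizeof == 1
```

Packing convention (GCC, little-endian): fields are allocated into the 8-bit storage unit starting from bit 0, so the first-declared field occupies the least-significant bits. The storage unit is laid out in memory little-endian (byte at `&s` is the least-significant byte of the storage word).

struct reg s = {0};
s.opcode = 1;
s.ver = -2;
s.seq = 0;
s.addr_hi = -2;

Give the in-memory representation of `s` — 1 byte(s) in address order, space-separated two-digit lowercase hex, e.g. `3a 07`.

[0+:1] opcode=1 & 0x1 = 0x1; word=0x01
[1+:3] ver=-2 & 0x7 = 0x6; word=0x0d
[4+:1] seq=0 & 0x1 = 0x0; word=0x0d
[5+:3] addr_hi=-2 & 0x7 = 0x6; word=0xcd
word = 0xcd → little-endian bytes:
  [0]=0xcd

cd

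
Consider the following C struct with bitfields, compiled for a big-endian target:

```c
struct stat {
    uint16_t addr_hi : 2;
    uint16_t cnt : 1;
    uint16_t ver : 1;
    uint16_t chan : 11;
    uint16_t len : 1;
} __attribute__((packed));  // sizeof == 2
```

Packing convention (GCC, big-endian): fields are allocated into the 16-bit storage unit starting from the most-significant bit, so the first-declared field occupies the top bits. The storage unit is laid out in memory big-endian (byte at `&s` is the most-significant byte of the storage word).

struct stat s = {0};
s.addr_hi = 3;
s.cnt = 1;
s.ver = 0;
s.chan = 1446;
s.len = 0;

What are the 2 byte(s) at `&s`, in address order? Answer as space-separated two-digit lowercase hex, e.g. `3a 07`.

[14+:2] addr_hi=3 & 0x3 = 0x3; word=0xc000
[13+:1] cnt=1 & 0x1 = 0x1; word=0xe000
[12+:1] ver=0 & 0x1 = 0x0; word=0xe000
[1+:11] chan=1446 & 0x7ff = 0x5a6; word=0xeb4c
[0+:1] len=0 & 0x1 = 0x0; word=0xeb4c
word = 0xeb4c → big-endian bytes:
  [0]=0xeb  [1]=0x4c

eb 4c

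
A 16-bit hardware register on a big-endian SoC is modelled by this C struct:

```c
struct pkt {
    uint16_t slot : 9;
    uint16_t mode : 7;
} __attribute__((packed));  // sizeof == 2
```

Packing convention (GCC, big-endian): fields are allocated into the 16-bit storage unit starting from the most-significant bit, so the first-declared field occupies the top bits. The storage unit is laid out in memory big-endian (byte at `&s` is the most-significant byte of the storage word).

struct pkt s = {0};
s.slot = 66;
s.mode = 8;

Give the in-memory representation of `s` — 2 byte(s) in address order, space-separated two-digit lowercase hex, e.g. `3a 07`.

slot:9 = 66 → 0x42 << 7 → word 0x2100
mode:7 = 8 → 0x8 << 0 → word 0x2108
word = 0x2108 → big-endian bytes:
  [0]=0x21  [1]=0x08

21 08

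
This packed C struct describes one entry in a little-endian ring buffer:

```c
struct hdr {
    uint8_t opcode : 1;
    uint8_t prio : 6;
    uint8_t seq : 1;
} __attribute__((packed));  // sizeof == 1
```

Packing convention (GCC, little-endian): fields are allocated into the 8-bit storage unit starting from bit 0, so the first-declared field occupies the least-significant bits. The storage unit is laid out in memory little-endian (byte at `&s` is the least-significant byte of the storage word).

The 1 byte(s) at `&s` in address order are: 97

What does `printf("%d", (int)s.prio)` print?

[0]=0x97 (little-endian) → word 0x97
opcode [0+:1] = (word>>0) & 0x1 = 1
prio [1+:6] = (word>>1) & 0x3f = 11  ←
seq [7+:1] = (word>>7) & 0x1 = 1

11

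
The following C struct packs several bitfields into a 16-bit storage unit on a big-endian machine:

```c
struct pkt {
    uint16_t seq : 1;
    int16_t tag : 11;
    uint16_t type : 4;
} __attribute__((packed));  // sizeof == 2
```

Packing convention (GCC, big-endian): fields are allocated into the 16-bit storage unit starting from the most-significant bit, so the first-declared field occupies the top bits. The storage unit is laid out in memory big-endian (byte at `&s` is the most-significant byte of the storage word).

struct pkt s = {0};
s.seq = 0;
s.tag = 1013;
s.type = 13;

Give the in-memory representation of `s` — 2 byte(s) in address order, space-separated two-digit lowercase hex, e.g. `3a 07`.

[15+:1] seq=0 & 0x1 = 0x0; word=0x0000
[4+:11] tag=1013 & 0x7ff = 0x3f5; word=0x3f50
[0+:4] type=13 & 0xf = 0xd; word=0x3f5d
word = 0x3f5d → big-endian bytes:
  [0]=0x3f  [1]=0x5d

3f 5d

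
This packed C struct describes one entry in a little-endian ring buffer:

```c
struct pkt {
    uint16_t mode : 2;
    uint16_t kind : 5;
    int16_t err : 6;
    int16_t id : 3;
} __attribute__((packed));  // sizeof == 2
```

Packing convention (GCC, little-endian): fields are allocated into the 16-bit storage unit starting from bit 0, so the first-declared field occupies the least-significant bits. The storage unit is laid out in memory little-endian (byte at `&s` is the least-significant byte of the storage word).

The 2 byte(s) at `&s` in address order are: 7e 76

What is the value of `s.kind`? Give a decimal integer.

31

[0]=0x7e [1]=0x76 (little-endian) → word 0x767e
mode:2 @ bit 0 → (0x767e>>0)&0x3 = 0x2
kind:5 @ bit 2 → (0x767e>>2)&0x1f = 0x1f  ←
err:6 @ bit 7 → (0x767e>>7)&0x3f = 0x2c
id:3 @ bit 13 → (0x767e>>13)&0x7 = 0x3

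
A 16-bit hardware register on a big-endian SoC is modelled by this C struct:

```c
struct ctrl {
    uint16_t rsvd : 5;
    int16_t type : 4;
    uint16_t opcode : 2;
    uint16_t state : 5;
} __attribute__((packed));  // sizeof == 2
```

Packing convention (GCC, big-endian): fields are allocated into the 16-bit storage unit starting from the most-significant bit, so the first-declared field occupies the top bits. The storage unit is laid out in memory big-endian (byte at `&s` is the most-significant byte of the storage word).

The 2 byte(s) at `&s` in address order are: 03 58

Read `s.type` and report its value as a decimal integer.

[0]=0x03 [1]=0x58 (big-endian) → word 0x0358
rsvd [11+:5] = (word>>11) & 0x1f = 0
type [7+:4] = (word>>7) & 0xf = 6  ←
opcode [5+:2] = (word>>5) & 0x3 = 2
state [0+:5] = (word>>0) & 0x1f = 24
type signed 4b, MSB=0: value = 6

6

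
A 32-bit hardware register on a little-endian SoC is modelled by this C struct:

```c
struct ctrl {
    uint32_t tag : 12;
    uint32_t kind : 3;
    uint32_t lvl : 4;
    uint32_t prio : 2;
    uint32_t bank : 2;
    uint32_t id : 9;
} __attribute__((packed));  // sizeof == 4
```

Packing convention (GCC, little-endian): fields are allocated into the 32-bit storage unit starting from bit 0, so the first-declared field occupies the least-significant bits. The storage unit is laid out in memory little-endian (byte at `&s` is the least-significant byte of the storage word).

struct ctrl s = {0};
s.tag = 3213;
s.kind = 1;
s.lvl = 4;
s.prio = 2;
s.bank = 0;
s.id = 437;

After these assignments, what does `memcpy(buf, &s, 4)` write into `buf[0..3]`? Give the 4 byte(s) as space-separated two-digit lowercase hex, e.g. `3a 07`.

[0+:12] tag=3213 & 0xfff = 0xc8d; word=0x00000c8d
[12+:3] kind=1 & 0x7 = 0x1; word=0x00001c8d
[15+:4] lvl=4 & 0xf = 0x4; word=0x00021c8d
[19+:2] prio=2 & 0x3 = 0x2; word=0x00121c8d
[21+:2] bank=0 & 0x3 = 0x0; word=0x00121c8d
[23+:9] id=437 & 0x1ff = 0x1b5; word=0xda921c8d
word = 0xda921c8d → little-endian bytes:
  [0]=0x8d  [1]=0x1c  [2]=0x92  [3]=0xda

8d 1c 92 da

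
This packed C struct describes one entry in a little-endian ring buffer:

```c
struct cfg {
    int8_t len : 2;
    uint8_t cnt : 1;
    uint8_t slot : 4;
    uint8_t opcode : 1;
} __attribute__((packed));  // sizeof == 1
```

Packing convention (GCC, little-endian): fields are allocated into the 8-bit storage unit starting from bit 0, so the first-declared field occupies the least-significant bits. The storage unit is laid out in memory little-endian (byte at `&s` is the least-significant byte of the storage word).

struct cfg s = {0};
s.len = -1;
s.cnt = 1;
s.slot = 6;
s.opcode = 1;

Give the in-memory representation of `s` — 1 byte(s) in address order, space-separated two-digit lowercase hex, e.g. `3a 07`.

b7

len (2b) val=-1 bits=0x3 at bit 0: 0x03
cnt (1b) val=1 bits=0x1 at bit 2: 0x07
slot (4b) val=6 bits=0x6 at bit 3: 0x37
opcode (1b) val=1 bits=0x1 at bit 7: 0xb7
word = 0xb7 → little-endian bytes:
  [0]=0xb7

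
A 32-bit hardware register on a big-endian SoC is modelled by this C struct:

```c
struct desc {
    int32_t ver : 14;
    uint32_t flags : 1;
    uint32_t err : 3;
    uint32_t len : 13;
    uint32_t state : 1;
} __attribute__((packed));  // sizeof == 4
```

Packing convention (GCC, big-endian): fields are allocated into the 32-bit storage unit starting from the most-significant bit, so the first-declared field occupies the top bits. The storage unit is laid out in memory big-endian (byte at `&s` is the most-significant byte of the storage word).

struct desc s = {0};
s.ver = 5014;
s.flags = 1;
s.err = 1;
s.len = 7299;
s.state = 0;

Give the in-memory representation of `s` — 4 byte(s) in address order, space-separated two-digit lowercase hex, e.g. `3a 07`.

[18+:14] ver=5014 & 0x3fff = 0x1396; word=0x4e580000
[17+:1] flags=1 & 0x1 = 0x1; word=0x4e5a0000
[14+:3] err=1 & 0x7 = 0x1; word=0x4e5a4000
[1+:13] len=7299 & 0x1fff = 0x1c83; word=0x4e5a7906
[0+:1] state=0 & 0x1 = 0x0; word=0x4e5a7906
word = 0x4e5a7906 → big-endian bytes:
  [0]=0x4e  [1]=0x5a  [2]=0x79  [3]=0x06

4e 5a 79 06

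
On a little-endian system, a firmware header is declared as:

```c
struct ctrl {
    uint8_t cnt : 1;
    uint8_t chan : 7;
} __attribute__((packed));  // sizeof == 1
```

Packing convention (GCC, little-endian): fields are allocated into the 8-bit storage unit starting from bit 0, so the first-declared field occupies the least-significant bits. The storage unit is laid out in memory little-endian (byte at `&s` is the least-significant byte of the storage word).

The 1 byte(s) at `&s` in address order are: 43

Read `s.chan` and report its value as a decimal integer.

[0]=0x43 (little-endian) → word 0x43
cnt:1 @ bit 0 → (0x43>>0)&0x1 = 0x1
chan:7 @ bit 1 → (0x43>>1)&0x7f = 0x21  ←

33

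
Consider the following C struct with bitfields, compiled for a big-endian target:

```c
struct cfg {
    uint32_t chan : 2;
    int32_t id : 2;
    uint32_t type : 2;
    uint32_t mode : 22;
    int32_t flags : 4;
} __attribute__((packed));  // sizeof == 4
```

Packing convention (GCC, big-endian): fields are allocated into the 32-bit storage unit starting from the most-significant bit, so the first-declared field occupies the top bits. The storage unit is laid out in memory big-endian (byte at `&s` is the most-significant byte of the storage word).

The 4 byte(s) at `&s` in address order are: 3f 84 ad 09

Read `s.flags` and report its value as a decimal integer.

[0]=0x3f [1]=0x84 [2]=0xad [3]=0x09 (big-endian) → word 0x3f84ad09
chan [30+:2] = (word>>30) & 0x3 = 0
id [28+:2] = (word>>28) & 0x3 = 3
type [26+:2] = (word>>26) & 0x3 = 3
mode [4+:22] = (word>>4) & 0x3fffff = 3689168
flags [0+:4] = (word>>0) & 0xf = 9  ←
flags signed 4b, MSB=1: 9 - 16 = -7

-7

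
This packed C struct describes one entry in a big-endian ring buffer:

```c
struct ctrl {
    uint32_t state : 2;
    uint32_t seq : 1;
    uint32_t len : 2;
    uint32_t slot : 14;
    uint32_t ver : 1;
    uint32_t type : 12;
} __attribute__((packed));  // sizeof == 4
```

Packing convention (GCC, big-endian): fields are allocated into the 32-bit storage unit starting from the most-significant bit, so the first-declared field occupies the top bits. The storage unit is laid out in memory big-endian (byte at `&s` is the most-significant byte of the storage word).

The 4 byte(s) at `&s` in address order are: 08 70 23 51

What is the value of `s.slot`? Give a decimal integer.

[0]=0x08 [1]=0x70 [2]=0x23 [3]=0x51 (big-endian) → word 0x08702351
state:2 @ bit 30 → (0x08702351>>30)&0x3 = 0x0
seq:1 @ bit 29 → (0x08702351>>29)&0x1 = 0x0
len:2 @ bit 27 → (0x08702351>>27)&0x3 = 0x1
slot:14 @ bit 13 → (0x08702351>>13)&0x3fff = 0x381  ←
ver:1 @ bit 12 → (0x08702351>>12)&0x1 = 0x0
type:12 @ bit 0 → (0x08702351>>0)&0xfff = 0x351

897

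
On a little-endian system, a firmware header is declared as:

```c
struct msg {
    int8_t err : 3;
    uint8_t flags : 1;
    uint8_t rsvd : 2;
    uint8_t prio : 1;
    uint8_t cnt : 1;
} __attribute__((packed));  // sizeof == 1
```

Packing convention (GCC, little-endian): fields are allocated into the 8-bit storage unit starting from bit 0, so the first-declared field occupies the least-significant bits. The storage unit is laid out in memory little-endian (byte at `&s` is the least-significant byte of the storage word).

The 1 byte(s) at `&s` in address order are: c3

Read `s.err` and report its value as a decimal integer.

[0]=0xc3 (little-endian) → word 0xc3
err [0+:3] = (word>>0) & 0x7 = 3  ←
flags [3+:1] = (word>>3) & 0x1 = 0
rsvd [4+:2] = (word>>4) & 0x3 = 0
prio [6+:1] = (word>>6) & 0x1 = 1
cnt [7+:1] = (word>>7) & 0x1 = 1
err signed 3b, MSB=0: value = 3

3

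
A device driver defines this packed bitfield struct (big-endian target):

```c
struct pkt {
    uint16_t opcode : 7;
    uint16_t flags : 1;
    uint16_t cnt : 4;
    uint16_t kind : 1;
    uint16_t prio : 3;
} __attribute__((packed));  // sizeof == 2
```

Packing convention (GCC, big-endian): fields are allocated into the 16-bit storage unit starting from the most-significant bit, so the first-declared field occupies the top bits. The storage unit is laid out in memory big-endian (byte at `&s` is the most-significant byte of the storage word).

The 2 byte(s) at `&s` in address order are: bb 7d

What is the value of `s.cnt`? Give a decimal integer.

7

[0]=0xbb [1]=0x7d (big-endian) → word 0xbb7d
opcode:7 @ bit 9 → (0xbb7d>>9)&0x7f = 0x5d
flags:1 @ bit 8 → (0xbb7d>>8)&0x1 = 0x1
cnt:4 @ bit 4 → (0xbb7d>>4)&0xf = 0x7  ←
kind:1 @ bit 3 → (0xbb7d>>3)&0x1 = 0x1
prio:3 @ bit 0 → (0xbb7d>>0)&0x7 = 0x5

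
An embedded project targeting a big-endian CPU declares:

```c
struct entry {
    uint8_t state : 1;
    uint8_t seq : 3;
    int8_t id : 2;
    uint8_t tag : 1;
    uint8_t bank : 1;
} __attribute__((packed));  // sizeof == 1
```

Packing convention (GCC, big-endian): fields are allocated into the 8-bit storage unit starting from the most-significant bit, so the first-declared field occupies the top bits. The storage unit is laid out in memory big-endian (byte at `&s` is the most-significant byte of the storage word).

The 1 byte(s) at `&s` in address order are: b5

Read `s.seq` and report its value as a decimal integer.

[0]=0xb5 (big-endian) → word 0xb5
state [7+:1] = (word>>7) & 0x1 = 1
seq [4+:3] = (word>>4) & 0x7 = 3  ←
id [2+:2] = (word>>2) & 0x3 = 1
tag [1+:1] = (word>>1) & 0x1 = 0
bank [0+:1] = (word>>0) & 0x1 = 1

3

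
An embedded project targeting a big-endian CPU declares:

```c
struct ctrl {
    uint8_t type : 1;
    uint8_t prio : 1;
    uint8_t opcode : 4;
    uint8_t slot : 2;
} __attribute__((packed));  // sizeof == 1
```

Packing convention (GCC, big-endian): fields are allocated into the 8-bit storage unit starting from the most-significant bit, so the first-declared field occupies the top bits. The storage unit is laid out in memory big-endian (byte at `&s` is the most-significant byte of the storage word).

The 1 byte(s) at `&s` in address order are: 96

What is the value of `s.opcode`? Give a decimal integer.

5

[0]=0x96 (big-endian) → word 0x96
type [7+:1] = (word>>7) & 0x1 = 1
prio [6+:1] = (word>>6) & 0x1 = 0
opcode [2+:4] = (word>>2) & 0xf = 5  ←
slot [0+:2] = (word>>0) & 0x3 = 2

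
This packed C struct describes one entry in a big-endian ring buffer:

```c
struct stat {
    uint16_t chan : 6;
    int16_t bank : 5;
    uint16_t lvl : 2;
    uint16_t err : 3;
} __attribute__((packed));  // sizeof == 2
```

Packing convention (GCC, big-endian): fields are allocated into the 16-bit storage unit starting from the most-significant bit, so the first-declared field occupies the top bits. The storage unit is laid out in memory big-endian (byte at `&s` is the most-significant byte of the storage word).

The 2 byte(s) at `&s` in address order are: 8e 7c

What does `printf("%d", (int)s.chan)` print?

35

[0]=0x8e [1]=0x7c (big-endian) → word 0x8e7c
chan [10+:6] = (word>>10) & 0x3f = 35  ←
bank [5+:5] = (word>>5) & 0x1f = 19
lvl [3+:2] = (word>>3) & 0x3 = 3
err [0+:3] = (word>>0) & 0x7 = 4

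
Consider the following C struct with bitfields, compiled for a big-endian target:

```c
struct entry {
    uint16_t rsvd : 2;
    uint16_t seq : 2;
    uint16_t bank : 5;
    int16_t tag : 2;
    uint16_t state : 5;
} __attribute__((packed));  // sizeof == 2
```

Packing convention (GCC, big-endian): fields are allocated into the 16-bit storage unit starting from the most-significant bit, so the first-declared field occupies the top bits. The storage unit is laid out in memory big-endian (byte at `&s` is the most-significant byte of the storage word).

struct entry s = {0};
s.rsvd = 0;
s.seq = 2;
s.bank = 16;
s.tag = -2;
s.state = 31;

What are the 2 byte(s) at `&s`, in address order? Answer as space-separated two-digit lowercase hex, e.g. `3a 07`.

[14+:2] rsvd=0 & 0x3 = 0x0; word=0x0000
[12+:2] seq=2 & 0x3 = 0x2; word=0x2000
[7+:5] bank=16 & 0x1f = 0x10; word=0x2800
[5+:2] tag=-2 & 0x3 = 0x2; word=0x2840
[0+:5] state=31 & 0x1f = 0x1f; word=0x285f
word = 0x285f → big-endian bytes:
  [0]=0x28  [1]=0x5f

28 5f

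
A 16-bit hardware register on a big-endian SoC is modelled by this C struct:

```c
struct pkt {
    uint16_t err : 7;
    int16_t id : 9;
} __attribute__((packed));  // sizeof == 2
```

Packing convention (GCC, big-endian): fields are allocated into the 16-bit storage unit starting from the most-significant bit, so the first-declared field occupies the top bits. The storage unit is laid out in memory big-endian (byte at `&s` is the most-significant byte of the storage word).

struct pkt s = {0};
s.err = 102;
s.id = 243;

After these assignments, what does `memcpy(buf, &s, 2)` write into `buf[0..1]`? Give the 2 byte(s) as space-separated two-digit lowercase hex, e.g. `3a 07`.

cc f3

err:7 = 102 → 0x66 << 9 → word 0xcc00
id:9 = 243 → 0xf3 << 0 → word 0xccf3
word = 0xccf3 → big-endian bytes:
  [0]=0xcc  [1]=0xf3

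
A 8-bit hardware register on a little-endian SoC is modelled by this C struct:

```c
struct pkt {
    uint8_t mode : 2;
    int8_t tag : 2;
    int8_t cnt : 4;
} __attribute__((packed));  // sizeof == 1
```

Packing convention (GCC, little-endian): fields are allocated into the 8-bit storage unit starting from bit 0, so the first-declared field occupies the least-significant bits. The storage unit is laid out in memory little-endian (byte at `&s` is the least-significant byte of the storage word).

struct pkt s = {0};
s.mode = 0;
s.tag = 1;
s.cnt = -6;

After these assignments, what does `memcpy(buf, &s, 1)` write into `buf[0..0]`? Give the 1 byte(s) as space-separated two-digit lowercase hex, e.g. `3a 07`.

a4

[0+:2] mode=0 & 0x3 = 0x0; word=0x00
[2+:2] tag=1 & 0x3 = 0x1; word=0x04
[4+:4] cnt=-6 & 0xf = 0xa; word=0xa4
word = 0xa4 → little-endian bytes:
  [0]=0xa4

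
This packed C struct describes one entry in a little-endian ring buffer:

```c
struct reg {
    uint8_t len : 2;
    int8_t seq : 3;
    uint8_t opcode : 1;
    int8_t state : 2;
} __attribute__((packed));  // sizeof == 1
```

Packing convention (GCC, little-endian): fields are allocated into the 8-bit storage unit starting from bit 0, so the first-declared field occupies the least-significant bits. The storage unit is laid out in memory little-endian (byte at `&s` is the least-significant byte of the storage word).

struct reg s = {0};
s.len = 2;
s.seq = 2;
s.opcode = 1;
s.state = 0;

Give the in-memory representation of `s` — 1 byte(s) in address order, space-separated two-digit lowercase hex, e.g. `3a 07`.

len:2 = 2 → 0x2 << 0 → word 0x02
seq:3 = 2 → 0x2 << 2 → word 0x0a
opcode:1 = 1 → 0x1 << 5 → word 0x2a
state:2 = 0 → 0x0 << 6 → word 0x2a
word = 0x2a → little-endian bytes:
  [0]=0x2a

2a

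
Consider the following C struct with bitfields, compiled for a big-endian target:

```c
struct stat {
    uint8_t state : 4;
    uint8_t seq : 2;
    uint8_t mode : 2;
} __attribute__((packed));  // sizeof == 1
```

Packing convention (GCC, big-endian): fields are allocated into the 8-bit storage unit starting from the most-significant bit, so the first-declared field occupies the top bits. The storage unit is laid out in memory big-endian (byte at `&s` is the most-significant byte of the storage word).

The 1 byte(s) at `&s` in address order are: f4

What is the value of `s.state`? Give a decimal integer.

15

[0]=0xf4 (big-endian) → word 0xf4
state:4 @ bit 4 → (0xf4>>4)&0xf = 0xf  ←
seq:2 @ bit 2 → (0xf4>>2)&0x3 = 0x1
mode:2 @ bit 0 → (0xf4>>0)&0x3 = 0x0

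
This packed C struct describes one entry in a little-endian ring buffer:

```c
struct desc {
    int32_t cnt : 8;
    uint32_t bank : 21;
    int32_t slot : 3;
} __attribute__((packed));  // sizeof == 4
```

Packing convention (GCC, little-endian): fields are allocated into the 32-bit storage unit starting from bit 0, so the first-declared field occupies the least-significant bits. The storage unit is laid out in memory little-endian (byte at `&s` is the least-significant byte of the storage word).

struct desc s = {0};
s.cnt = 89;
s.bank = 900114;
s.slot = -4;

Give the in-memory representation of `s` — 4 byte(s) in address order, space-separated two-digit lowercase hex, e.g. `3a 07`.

59 12 bc 8d

[0+:8] cnt=89 & 0xff = 0x59; word=0x00000059
[8+:21] bank=900114 & 0x1fffff = 0xdbc12; word=0x0dbc1259
[29+:3] slot=-4 & 0x7 = 0x4; word=0x8dbc1259
word = 0x8dbc1259 → little-endian bytes:
  [0]=0x59  [1]=0x12  [2]=0xbc  [3]=0x8d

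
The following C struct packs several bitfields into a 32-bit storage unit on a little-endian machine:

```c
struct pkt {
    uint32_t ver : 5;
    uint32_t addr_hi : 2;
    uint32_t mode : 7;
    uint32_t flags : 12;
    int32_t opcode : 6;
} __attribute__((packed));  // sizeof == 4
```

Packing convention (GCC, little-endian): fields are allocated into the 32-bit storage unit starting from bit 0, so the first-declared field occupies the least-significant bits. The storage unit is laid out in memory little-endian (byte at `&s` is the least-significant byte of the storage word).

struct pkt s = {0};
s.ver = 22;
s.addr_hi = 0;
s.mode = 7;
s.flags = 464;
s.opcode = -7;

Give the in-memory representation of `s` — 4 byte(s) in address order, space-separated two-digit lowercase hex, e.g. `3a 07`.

96 03 74 e4

ver (5b) val=22 bits=0x16 at bit 0: 0x00000016
addr_hi (2b) val=0 bits=0x0 at bit 5: 0x00000016
mode (7b) val=7 bits=0x7 at bit 7: 0x00000396
flags (12b) val=464 bits=0x1d0 at bit 14: 0x00740396
opcode (6b) val=-7 bits=0x39 at bit 26: 0xe4740396
word = 0xe4740396 → little-endian bytes:
  [0]=0x96  [1]=0x03  [2]=0x74  [3]=0xe4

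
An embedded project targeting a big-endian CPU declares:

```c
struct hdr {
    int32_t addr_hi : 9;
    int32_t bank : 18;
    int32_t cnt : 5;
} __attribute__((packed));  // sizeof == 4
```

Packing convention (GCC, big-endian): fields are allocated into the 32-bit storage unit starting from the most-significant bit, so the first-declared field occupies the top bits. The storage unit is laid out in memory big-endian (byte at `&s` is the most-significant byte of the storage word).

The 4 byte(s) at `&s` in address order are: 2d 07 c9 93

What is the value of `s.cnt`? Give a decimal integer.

[0]=0x2d [1]=0x07 [2]=0xc9 [3]=0x93 (big-endian) → word 0x2d07c993
addr_hi [23+:9] = (word>>23) & 0x1ff = 90
bank [5+:18] = (word>>5) & 0x3ffff = 15948
cnt [0+:5] = (word>>0) & 0x1f = 19  ←
cnt signed 5b, MSB=1: 19 - 32 = -13

-13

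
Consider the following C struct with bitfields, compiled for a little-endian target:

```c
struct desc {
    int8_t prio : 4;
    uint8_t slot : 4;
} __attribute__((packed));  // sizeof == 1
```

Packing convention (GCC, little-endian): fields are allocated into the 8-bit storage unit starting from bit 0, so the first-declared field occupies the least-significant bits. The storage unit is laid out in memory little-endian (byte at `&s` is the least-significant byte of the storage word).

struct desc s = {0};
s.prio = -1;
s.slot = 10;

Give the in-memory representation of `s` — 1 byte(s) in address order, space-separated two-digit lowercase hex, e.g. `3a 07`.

prio:4 = -1 → 0xf << 0 → word 0x0f
slot:4 = 10 → 0xa << 4 → word 0xaf
word = 0xaf → little-endian bytes:
  [0]=0xaf

af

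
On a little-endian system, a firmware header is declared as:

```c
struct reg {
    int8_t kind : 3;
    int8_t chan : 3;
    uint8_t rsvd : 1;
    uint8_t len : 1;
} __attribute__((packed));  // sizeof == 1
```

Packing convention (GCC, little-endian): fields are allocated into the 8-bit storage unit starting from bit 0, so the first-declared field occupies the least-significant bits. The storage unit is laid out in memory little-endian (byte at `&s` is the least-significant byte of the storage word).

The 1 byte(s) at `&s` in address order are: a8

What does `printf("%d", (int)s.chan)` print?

-3

[0]=0xa8 (little-endian) → word 0xa8
kind:3 @ bit 0 → (0xa8>>0)&0x7 = 0x0
chan:3 @ bit 3 → (0xa8>>3)&0x7 = 0x5  ←
rsvd:1 @ bit 6 → (0xa8>>6)&0x1 = 0x0
len:1 @ bit 7 → (0xa8>>7)&0x1 = 0x1
chan signed 3b, MSB=1: 5 - 8 = -3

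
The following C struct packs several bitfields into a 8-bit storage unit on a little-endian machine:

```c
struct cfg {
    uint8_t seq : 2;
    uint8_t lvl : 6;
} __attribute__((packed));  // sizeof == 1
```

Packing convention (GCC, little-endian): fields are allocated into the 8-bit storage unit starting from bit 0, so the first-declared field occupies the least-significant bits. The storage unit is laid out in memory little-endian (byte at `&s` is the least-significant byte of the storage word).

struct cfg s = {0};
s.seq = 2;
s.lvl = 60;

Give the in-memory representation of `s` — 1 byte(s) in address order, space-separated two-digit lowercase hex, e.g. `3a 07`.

[0+:2] seq=2 & 0x3 = 0x2; word=0x02
[2+:6] lvl=60 & 0x3f = 0x3c; word=0xf2
word = 0xf2 → little-endian bytes:
  [0]=0xf2

f2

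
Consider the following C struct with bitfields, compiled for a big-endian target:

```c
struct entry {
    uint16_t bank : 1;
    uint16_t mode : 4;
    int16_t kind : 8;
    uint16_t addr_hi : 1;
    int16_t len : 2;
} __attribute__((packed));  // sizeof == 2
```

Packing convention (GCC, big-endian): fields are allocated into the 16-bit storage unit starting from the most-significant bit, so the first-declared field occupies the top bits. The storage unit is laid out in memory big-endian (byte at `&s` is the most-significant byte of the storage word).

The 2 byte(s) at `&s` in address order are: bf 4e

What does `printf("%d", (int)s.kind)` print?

[0]=0xbf [1]=0x4e (big-endian) → word 0xbf4e
bank:1 @ bit 15 → (0xbf4e>>15)&0x1 = 0x1
mode:4 @ bit 11 → (0xbf4e>>11)&0xf = 0x7
kind:8 @ bit 3 → (0xbf4e>>3)&0xff = 0xe9  ←
addr_hi:1 @ bit 2 → (0xbf4e>>2)&0x1 = 0x1
len:2 @ bit 0 → (0xbf4e>>0)&0x3 = 0x2
kind signed 8b, MSB=1: 233 - 256 = -23

-23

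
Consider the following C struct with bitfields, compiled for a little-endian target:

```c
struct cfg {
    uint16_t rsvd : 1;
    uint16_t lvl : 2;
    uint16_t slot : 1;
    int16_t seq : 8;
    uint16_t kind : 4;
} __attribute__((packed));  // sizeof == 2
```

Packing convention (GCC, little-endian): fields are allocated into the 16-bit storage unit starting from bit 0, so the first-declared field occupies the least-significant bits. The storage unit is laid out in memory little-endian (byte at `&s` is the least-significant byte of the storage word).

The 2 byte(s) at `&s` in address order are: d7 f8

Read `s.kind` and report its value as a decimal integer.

[0]=0xd7 [1]=0xf8 (little-endian) → word 0xf8d7
rsvd [0+:1] = (word>>0) & 0x1 = 1
lvl [1+:2] = (word>>1) & 0x3 = 3
slot [3+:1] = (word>>3) & 0x1 = 0
seq [4+:8] = (word>>4) & 0xff = 141
kind [12+:4] = (word>>12) & 0xf = 15  ←

15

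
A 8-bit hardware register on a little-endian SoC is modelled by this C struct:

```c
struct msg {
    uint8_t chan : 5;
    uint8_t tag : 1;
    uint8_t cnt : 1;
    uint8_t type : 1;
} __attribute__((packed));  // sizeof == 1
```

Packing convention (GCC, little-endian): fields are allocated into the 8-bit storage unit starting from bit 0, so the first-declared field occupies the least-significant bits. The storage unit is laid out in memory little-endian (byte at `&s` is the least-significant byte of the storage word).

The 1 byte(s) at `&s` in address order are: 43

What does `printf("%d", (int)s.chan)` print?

3

[0]=0x43 (little-endian) → word 0x43
chan [0+:5] = (word>>0) & 0x1f = 3  ←
tag [5+:1] = (word>>5) & 0x1 = 0
cnt [6+:1] = (word>>6) & 0x1 = 1
type [7+:1] = (word>>7) & 0x1 = 0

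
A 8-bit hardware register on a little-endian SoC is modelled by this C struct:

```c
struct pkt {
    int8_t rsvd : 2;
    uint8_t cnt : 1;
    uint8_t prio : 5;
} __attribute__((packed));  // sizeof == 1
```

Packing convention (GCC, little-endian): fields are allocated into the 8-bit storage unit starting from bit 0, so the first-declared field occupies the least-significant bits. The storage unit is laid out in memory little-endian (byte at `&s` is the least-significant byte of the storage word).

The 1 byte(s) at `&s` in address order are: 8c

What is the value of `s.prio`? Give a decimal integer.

17

[0]=0x8c (little-endian) → word 0x8c
rsvd:2 @ bit 0 → (0x8c>>0)&0x3 = 0x0
cnt:1 @ bit 2 → (0x8c>>2)&0x1 = 0x1
prio:5 @ bit 3 → (0x8c>>3)&0x1f = 0x11  ←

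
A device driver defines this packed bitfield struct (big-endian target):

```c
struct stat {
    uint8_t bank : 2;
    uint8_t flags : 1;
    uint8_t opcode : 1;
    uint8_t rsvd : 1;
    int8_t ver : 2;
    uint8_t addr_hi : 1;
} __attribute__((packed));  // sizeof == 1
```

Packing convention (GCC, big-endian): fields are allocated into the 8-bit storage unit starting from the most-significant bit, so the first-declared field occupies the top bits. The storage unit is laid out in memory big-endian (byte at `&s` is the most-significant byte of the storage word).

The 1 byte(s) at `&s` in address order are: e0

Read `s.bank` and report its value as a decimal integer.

[0]=0xe0 (big-endian) → word 0xe0
bank [6+:2] = (word>>6) & 0x3 = 3  ←
flags [5+:1] = (word>>5) & 0x1 = 1
opcode [4+:1] = (word>>4) & 0x1 = 0
rsvd [3+:1] = (word>>3) & 0x1 = 0
ver [1+:2] = (word>>1) & 0x3 = 0
addr_hi [0+:1] = (word>>0) & 0x1 = 0

3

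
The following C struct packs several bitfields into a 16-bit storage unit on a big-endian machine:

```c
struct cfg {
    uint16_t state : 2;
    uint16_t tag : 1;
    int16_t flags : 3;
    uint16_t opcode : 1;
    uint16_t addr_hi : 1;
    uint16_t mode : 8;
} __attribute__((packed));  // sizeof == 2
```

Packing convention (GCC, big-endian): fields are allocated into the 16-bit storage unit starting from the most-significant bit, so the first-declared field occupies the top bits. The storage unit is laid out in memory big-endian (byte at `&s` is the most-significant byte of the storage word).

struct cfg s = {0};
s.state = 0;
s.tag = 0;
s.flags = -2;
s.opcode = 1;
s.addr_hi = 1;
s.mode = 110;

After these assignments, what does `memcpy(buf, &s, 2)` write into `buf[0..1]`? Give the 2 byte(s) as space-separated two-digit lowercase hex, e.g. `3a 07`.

1b 6e

state (2b) val=0 bits=0x0 at bit 14: 0x0000
tag (1b) val=0 bits=0x0 at bit 13: 0x0000
flags (3b) val=-2 bits=0x6 at bit 10: 0x1800
opcode (1b) val=1 bits=0x1 at bit 9: 0x1a00
addr_hi (1b) val=1 bits=0x1 at bit 8: 0x1b00
mode (8b) val=110 bits=0x6e at bit 0: 0x1b6e
word = 0x1b6e → big-endian bytes:
  [0]=0x1b  [1]=0x6e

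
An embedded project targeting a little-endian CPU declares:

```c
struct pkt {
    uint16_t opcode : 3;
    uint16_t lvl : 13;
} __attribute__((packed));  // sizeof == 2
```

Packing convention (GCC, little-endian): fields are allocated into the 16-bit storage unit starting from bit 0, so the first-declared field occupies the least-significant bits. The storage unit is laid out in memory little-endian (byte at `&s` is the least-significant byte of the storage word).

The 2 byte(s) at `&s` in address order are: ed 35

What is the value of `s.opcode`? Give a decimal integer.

[0]=0xed [1]=0x35 (little-endian) → word 0x35ed
opcode [0+:3] = (word>>0) & 0x7 = 5  ←
lvl [3+:13] = (word>>3) & 0x1fff = 1725

5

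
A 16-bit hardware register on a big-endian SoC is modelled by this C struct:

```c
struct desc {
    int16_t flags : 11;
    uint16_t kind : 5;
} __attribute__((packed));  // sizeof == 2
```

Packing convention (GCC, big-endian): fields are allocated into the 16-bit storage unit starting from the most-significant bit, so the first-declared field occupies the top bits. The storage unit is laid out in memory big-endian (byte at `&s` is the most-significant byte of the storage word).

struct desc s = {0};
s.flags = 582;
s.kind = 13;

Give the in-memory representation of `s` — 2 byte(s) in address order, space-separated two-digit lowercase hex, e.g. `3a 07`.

48 cd

[5+:11] flags=582 & 0x7ff = 0x246; word=0x48c0
[0+:5] kind=13 & 0x1f = 0xd; word=0x48cd
word = 0x48cd → big-endian bytes:
  [0]=0x48  [1]=0xcd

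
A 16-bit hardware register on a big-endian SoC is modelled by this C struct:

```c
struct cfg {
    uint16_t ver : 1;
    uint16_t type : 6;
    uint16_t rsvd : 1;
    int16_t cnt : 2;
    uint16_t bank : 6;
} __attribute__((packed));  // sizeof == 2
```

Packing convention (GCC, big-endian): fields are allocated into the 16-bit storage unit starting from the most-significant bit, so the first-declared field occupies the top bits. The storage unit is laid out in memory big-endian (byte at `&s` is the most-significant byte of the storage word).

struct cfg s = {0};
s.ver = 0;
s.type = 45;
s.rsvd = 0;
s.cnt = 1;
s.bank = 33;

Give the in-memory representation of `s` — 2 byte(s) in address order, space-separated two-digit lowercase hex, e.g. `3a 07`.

5a 61

[15+:1] ver=0 & 0x1 = 0x0; word=0x0000
[9+:6] type=45 & 0x3f = 0x2d; word=0x5a00
[8+:1] rsvd=0 & 0x1 = 0x0; word=0x5a00
[6+:2] cnt=1 & 0x3 = 0x1; word=0x5a40
[0+:6] bank=33 & 0x3f = 0x21; word=0x5a61
word = 0x5a61 → big-endian bytes:
  [0]=0x5a  [1]=0x61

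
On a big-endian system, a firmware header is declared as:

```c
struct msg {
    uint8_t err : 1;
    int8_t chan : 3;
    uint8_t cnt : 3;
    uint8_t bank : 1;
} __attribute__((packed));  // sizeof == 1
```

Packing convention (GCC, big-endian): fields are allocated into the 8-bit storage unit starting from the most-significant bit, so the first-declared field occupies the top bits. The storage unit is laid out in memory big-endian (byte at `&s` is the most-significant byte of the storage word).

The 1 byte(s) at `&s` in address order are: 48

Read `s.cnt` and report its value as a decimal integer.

4

[0]=0x48 (big-endian) → word 0x48
err [7+:1] = (word>>7) & 0x1 = 0
chan [4+:3] = (word>>4) & 0x7 = 4
cnt [1+:3] = (word>>1) & 0x7 = 4  ←
bank [0+:1] = (word>>0) & 0x1 = 0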